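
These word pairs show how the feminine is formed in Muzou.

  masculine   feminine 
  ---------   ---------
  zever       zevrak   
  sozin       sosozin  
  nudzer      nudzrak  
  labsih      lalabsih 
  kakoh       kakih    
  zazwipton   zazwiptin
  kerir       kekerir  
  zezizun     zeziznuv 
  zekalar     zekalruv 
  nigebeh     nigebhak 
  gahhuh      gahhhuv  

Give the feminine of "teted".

tetdak

zever and zekalar both end in -r yet inflect differently (zevrak, zekalruv), so the final letter is not what conditions the rule; the last vowel is.
"teted" has last vowel 'e'. The stems whose last vowel is 'e' (zever → zevrak, nigebeh → nigebhak, nudzer → nudzrak) delete the last vowel and add -ak.
The other patterns: stems whose last vowel is 'a' or 'u' delete the last vowel and add -uv; stems whose last vowel is 'i' repeat the first consonant+vowel as a prefix; stems whose last vowel is 'o' change the last vowel to 'i'.
So teted → tetdak.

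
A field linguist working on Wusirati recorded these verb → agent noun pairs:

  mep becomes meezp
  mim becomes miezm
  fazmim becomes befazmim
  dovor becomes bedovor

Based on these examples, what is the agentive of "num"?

nuezm

"num" has 1 vowel. The stems with 1 vowel (mep → meezp, mim → miezm) insert -ez- after the first vowel.
The other pattern: stems with 2 vowels add the prefix be-.
So num → nuezm.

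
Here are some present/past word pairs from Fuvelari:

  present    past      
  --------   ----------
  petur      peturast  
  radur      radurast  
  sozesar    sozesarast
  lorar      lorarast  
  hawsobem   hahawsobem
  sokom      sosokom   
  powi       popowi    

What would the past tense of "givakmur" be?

sozesar and sokom both begin with s- yet inflect differently (sozesarast, sosokom), so the first letter is not what conditions the rule; the final letter is.
"givakmur" ends in -r. The stems ending in -r (petur → peturast, radur → radurast, sozesar → sozesarast) add -ast.
The other pattern: stems ending in -i or -m repeat the first consonant+vowel as a prefix.
So givakmur → givakmurast.

givakmurast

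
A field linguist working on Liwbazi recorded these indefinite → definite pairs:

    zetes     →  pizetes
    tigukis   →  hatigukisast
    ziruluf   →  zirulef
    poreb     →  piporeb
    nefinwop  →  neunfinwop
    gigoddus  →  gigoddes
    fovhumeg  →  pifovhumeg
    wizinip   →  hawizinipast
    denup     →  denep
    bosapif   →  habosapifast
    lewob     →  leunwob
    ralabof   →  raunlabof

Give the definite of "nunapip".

hanunapipast

wizinip and nefinwop both end in -p yet inflect differently (hawizinipast, neunfinwop), so the final letter is not what conditions the rule; the last vowel is.
"nunapip" has last vowel 'i'. The stems whose last vowel is 'i' (wizinip → hawizinipast, bosapif → habosapifast, tigukis → hatigukisast) add ha- … -ast around the stem.
The other patterns: stems whose last vowel is 'o' insert -un- after the first vowel; stems whose last vowel is 'u' change the last vowel to 'e'; stems whose last vowel is 'e' add the prefix pi-.
So nunapip → hanunapipast.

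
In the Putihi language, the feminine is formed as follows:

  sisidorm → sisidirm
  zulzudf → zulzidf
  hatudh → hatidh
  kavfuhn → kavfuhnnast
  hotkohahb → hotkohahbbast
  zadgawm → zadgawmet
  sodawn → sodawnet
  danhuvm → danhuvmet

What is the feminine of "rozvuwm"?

rozvuwmet

sisidorm and zadgawm both end in -m yet inflect differently (sisidirm, zadgawmet), so the final letter is not what conditions the rule; the second-to-last letter is.
"rozvuwm" has second-to-last letter 'w'. The stems whose second-to-last letter is 'w' (zadgawm → zadgawmet, sodawn → sodawnet) add -et.
The other patterns: stems whose second-to-last letter is 'd' or 'r' change the last vowel to 'i'; stems whose second-to-last letter is 'h' double the final consonant and add -ast.
So rozvuwm → rozvuwmet.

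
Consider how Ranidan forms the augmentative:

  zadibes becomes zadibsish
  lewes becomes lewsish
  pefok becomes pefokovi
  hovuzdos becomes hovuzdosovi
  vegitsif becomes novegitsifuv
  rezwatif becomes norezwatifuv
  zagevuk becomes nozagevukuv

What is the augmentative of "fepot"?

fepotovi

zadibes and hovuzdos both end in -s yet inflect differently (zadibsish, hovuzdosovi), so the final letter is not what conditions the rule; the last vowel is.
"fepot" has last vowel 'o'. The stems whose last vowel is 'o' (pefok → pefokovi, hovuzdos → hovuzdosovi) add -ovi.
So fepot → fepotovi.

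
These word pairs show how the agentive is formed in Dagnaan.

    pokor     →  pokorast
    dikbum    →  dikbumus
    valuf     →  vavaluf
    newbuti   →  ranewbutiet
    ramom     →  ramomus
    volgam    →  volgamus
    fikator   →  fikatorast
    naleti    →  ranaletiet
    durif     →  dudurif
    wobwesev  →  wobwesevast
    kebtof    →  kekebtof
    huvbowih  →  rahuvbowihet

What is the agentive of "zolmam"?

dikbum and valuf both have last vowel 'u' yet inflect differently (dikbumus, vavaluf), so the last vowel is not what conditions the rule; the final letter is.
"zolmam" ends in -m. The stems ending in -m (dikbum → dikbumus, volgam → volgamus, ramom → ramomus) add -us.
So zolmam → zolmamus.

zolmamus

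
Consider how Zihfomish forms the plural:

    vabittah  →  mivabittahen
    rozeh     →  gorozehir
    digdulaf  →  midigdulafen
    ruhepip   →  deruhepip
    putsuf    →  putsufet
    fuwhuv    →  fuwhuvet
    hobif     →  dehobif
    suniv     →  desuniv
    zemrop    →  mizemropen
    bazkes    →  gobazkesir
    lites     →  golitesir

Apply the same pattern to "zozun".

vabittah and rozeh both end in -h yet inflect differently (mivabittahen, gorozehir), so the final letter is not what conditions the rule; the last vowel is.
"zozun" has last vowel 'u'. The stems whose last vowel is 'u' (putsuf → putsufet, fuwhuv → fuwhuvet) add -et.
The other patterns: stems whose last vowel is 'a' or 'o' add mi- … -en around the stem; stems whose last vowel is 'e' add go- … -ir around the stem; stems whose last vowel is 'i' add the prefix de-.
So zozun → zozunet.

zozunet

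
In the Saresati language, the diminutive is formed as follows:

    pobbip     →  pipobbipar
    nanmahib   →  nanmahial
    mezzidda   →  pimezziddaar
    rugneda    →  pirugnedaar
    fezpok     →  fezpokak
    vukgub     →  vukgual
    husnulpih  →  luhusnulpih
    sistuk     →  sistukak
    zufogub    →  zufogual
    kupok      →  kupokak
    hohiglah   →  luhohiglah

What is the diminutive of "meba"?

"meba" ends in -a. The stems ending in -a (rugneda → pirugnedaar, mezzidda → pimezziddaar) add pi- … -ar around the stem.
The other patterns: stems ending in -k add -ak; stems ending in -b drop the final letter and add -al; stems ending in -h add the prefix lu-.
So meba → pimebaar.

pimebaar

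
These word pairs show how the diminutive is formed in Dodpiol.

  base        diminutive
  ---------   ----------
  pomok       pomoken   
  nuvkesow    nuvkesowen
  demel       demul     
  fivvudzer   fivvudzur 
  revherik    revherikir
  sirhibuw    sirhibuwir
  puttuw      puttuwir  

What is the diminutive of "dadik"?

dadikir

"dadik" has last vowel 'i'. The one such stem in the data (revherik → revherikir) adds -ir, so the same rule applies.
So dadik → dadikir.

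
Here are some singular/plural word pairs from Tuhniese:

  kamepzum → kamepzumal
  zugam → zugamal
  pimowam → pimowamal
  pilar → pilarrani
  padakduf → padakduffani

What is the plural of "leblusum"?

zugam and pilar both have last vowel 'a' yet inflect differently (zugamal, pilarrani), so the last vowel is not what conditions the rule; the final letter is.
"leblusum" ends in -m. The stems ending in -m (kamepzum → kamepzumal, zugam → zugamal, pimowam → pimowamal) add -al.
The other pattern: stems ending in -f or -r double the final consonant and add -ani.
So leblusum → leblusumal.

leblusumal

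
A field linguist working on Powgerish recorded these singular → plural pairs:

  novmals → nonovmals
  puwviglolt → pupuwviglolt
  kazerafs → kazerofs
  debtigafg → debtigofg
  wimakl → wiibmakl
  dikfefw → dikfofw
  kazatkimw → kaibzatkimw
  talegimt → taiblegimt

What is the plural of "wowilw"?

"wowilw" has second-to-last letter 'l'. The stems whose second-to-last letter is 'l' (novmals → nonovmals, puwviglolt → pupuwviglolt) repeat the first consonant+vowel as a prefix.
So wowilw → wowowilw.

wowowilw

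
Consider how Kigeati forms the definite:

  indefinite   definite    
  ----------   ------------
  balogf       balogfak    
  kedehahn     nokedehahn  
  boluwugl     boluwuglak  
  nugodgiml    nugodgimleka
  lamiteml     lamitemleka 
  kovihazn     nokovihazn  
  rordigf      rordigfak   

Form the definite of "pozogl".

pozoglak

"pozogl" has second-to-last letter 'g'. The stems whose second-to-last letter is 'g' (balogf → balogfak, boluwugl → boluwuglak, rordigf → rordigfak) add -ak.
The other patterns: stems whose second-to-last letter is 'm' add -eka; stems whose second-to-last letter is 'h' or 'z' add the prefix no-.
So pozogl → pozoglak.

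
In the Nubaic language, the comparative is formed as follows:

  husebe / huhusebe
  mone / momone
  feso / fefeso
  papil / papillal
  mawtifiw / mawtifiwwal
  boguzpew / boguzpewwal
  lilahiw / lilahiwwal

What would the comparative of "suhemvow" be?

suhemvowwal

husebe and boguzpew both have last vowel 'e' yet inflect differently (huhusebe, boguzpewwal), so the last vowel is not what conditions the rule; whether the stem ends in a vowel or a consonant is.
"suhemvow" ends in a consonant. The stems ending in a consonant (papil → papillal, mawtifiw → mawtifiwwal, boguzpew → boguzpewwal) double the final consonant and add -al.
The other pattern: stems ending in a vowel repeat the first consonant+vowel as a prefix.
So suhemvow → suhemvowwal.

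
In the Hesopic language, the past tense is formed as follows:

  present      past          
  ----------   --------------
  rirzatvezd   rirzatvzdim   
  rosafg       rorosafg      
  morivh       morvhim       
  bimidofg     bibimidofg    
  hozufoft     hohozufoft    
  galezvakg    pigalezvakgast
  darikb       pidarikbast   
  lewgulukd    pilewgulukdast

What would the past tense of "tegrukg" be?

bimidofg and galezvakg both end in -g yet inflect differently (bibimidofg, pigalezvakgast), so the final letter is not what conditions the rule; the second-to-last letter is.
"tegrukg" has second-to-last letter 'k'. The stems whose second-to-last letter is 'k' (galezvakg → pigalezvakgast, lewgulukd → pilewgulukdast, darikb → pidarikbast) add pi- … -ast around the stem.
The other patterns: stems whose second-to-last letter is 'f' repeat the first consonant+vowel as a prefix; stems whose second-to-last letter is 'v' or 'z' delete the last vowel and add -im.
So tegrukg → pitegrukgast.

pitegrukgast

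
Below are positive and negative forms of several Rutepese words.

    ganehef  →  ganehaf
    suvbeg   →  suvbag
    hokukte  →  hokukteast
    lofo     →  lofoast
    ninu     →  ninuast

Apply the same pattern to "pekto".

hokukte and ganehef both have last vowel 'e' yet inflect differently (hokukteast, ganehaf), so the last vowel is not what conditions the rule; whether the stem ends in a vowel or a consonant is.
"pekto" ends in a vowel. The stems ending in a vowel (ninu → ninuast, lofo → lofoast, hokukte → hokukteast) add -ast.
So pekto → pektoast.

pektoast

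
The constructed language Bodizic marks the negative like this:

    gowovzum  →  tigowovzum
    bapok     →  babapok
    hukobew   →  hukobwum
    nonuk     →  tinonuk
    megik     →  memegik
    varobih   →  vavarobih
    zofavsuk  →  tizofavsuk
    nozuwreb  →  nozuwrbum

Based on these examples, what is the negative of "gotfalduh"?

"gotfalduh" has last vowel 'u'. The stems whose last vowel is 'u' (zofavsuk → tizofavsuk, nonuk → tinonuk, gowovzum → tigowovzum) add the prefix ti-.
So gotfalduh → tigotfalduh.

tigotfalduh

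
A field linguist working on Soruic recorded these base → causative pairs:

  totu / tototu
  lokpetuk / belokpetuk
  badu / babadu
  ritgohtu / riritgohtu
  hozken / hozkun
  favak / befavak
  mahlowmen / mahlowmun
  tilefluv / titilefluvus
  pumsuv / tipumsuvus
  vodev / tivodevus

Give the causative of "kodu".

kokodu

tilefluv and lokpetuk both have last vowel 'u' yet inflect differently (titilefluvus, belokpetuk), so the last vowel is not what conditions the rule; the final letter is.
"kodu" ends in -u. The stems ending in -u (ritgohtu → riritgohtu, totu → tototu, badu → babadu) repeat the first consonant+vowel as a prefix.
The other patterns: stems ending in -v add ti- … -us around the stem; stems ending in -k add the prefix be-; stems ending in -n change the last vowel to 'u'.
So kodu → kokodu.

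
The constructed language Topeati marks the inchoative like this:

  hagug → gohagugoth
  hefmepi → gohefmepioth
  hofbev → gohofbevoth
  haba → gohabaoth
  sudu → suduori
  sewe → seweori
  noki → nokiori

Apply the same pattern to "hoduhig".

gohoduhigoth

hefmepi and noki both end in -i yet inflect differently (gohefmepioth, nokiori), so the final letter is not what conditions the rule; the first letter is.
"hoduhig" begins with h-. The stems beginning with h- (hagug → gohagugoth, hefmepi → gohefmepioth, hofbev → gohofbevoth) add go- … -oth around the stem.
The other pattern: stems beginning with n- or s- add -ori.
So hoduhig → gohoduhigoth.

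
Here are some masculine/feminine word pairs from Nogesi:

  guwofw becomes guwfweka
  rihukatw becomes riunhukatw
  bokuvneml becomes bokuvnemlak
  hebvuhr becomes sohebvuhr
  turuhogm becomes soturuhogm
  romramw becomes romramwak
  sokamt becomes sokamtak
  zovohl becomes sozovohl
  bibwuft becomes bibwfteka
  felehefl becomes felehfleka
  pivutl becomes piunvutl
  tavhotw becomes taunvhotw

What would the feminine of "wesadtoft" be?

"wesadtoft" has second-to-last letter 'f'. The stems whose second-to-last letter is 'f' (guwofw → guwfweka, felehefl → felehfleka, bibwuft → bibwfteka) delete the last vowel and add -eka.
The other patterns: stems whose second-to-last letter is 't' insert -un- after the first vowel; stems whose second-to-last letter is 'm' add -ak; stems whose second-to-last letter is 'g' or 'h' add the prefix so-.
So wesadtoft → wesadtfteka.

wesadtfteka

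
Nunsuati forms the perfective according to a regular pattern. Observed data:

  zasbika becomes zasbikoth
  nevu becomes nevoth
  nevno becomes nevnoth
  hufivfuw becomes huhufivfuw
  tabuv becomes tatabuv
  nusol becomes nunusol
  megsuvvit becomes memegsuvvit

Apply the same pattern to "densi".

densoth

nevu and hufivfuw both have last vowel 'u' yet inflect differently (nevoth, huhufivfuw), so the last vowel is not what conditions the rule; whether the stem ends in a vowel or a consonant is.
"densi" ends in a vowel. The stems ending in a vowel (zasbika → zasbikoth, nevu → nevoth, nevno → nevnoth) drop the final letter and add -oth.
So densi → densoth.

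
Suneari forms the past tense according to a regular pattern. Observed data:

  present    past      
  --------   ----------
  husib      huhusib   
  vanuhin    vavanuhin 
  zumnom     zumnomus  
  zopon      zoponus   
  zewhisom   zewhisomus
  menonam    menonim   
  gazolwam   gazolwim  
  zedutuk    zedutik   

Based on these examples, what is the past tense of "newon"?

vanuhin and zopon both end in -n yet inflect differently (vavanuhin, zoponus), so the final letter is not what conditions the rule; the last vowel is.
"newon" has last vowel 'o'. The stems whose last vowel is 'o' (zumnom → zumnomus, zopon → zoponus, zewhisom → zewhisomus) add -us.
So newon → newonus.

newonus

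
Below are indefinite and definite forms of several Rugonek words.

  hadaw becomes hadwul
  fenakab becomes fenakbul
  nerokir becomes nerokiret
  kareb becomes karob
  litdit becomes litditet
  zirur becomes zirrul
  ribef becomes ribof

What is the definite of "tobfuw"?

tobfwul

"tobfuw" has last vowel 'u'. The one such stem in the data (zirur → zirrul) deletes the last vowel and adds -ul (as do hadaw, fenakab), so the same rule applies.
The other patterns: stems whose last vowel is 'e' change the last vowel to 'o'; stems whose last vowel is 'i' add -et.
So tobfuw → tobfwul.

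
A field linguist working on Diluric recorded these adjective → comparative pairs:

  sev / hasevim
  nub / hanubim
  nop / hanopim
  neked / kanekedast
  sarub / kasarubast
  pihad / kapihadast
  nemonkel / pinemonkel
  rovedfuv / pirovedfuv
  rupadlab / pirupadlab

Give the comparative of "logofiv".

"logofiv" has 3 vowels. The stems with 3 vowels (nemonkel → pinemonkel, rovedfuv → pirovedfuv, rupadlab → pirupadlab) add the prefix pi-.
The other patterns: stems with 1 vowel add ha- … -im around the stem; stems with 2 vowels add ka- … -ast around the stem.
So logofiv → pilogofiv.

pilogofiv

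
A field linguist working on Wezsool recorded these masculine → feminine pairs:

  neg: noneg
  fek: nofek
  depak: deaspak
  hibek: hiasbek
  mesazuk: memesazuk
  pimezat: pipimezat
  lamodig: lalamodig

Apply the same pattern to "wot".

"wot" has 1 vowel. The stems with 1 vowel (neg → noneg, fek → nofek) add the prefix no-.
So wot → nowot.

nowot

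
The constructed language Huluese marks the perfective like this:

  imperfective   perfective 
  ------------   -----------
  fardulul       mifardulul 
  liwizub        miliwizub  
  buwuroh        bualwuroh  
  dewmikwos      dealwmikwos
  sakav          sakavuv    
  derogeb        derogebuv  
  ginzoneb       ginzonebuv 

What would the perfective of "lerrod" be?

liwizub and derogeb both end in -b yet inflect differently (miliwizub, derogebuv), so the final letter is not what conditions the rule; the last vowel is.
"lerrod" has last vowel 'o'. The stems whose last vowel is 'o' (buwuroh → bualwuroh, dewmikwos → dealwmikwos) insert -al- after the first vowel.
The other patterns: stems whose last vowel is 'u' add the prefix mi-; stems whose last vowel is 'a' or 'e' add -uv.
So lerrod → lealrrod.

lealrrod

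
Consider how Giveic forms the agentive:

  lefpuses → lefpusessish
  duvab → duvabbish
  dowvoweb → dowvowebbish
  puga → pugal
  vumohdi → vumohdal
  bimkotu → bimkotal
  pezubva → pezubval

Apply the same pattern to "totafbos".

totafbossish

duvab and puga both have last vowel 'a' yet inflect differently (duvabbish, pugal), so the last vowel is not what conditions the rule; whether the stem ends in a vowel or a consonant is.
"totafbos" ends in a consonant. The stems ending in a consonant (lefpuses → lefpusessish, duvab → duvabbish, dowvoweb → dowvowebbish) double the final consonant and add -ish.
So totafbos → totafbossish.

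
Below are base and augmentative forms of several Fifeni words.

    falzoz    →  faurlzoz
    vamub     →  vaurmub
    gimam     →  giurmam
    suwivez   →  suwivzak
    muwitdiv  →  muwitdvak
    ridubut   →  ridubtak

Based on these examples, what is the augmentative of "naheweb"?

falzoz and suwivez both end in -z yet inflect differently (faurlzoz, suwivzak), so the final letter is not what conditions the rule; the number of vowels is.
"naheweb" has 3 vowels. The stems with 3 vowels (suwivez → suwivzak, muwitdiv → muwitdvak, ridubut → ridubtak) delete the last vowel and add -ak.
The other pattern: stems with 2 vowels insert -ur- after the first vowel.
So naheweb → nahewbak.

nahewbak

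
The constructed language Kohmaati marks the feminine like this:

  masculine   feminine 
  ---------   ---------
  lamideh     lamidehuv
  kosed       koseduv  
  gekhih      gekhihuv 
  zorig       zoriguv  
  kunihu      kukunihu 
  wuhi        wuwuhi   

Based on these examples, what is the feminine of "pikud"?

gekhih and wuhi both have last vowel 'i' yet inflect differently (gekhihuv, wuwuhi), so the last vowel is not what conditions the rule; whether the stem ends in a vowel or a consonant is.
"pikud" ends in a consonant. The stems ending in a consonant (lamideh → lamidehuv, kosed → koseduv, gekhih → gekhihuv) add -uv.
The other pattern: stems ending in a vowel repeat the first consonant+vowel as a prefix.
So pikud → pikuduv.

pikuduv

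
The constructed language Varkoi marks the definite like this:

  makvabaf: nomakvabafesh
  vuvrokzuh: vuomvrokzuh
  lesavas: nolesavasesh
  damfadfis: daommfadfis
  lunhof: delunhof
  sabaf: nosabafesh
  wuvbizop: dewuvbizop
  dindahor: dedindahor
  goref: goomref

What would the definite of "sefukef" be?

seomfukef

lunhof and makvabaf both end in -f yet inflect differently (delunhof, nomakvabafesh), so the final letter is not what conditions the rule; the last vowel is.
"sefukef" has last vowel 'e'. The one such stem in the data (goref → goomref) inserts -om- after the first vowel (as do vuvrokzuh, damfadfis), so the same rule applies.
The other patterns: stems whose last vowel is 'o' add the prefix de-; stems whose last vowel is 'a' add no- … -esh around the stem.
So sefukef → seomfukef.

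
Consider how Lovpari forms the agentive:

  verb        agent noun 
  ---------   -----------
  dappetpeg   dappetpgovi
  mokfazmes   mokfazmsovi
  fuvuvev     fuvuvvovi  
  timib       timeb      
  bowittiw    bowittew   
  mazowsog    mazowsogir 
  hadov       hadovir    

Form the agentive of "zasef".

"zasef" has last vowel 'e'. The stems whose last vowel is 'e' (dappetpeg → dappetpgovi, mokfazmes → mokfazmsovi, fuvuvev → fuvuvvovi) delete the last vowel and add -ovi.
So zasef → zasfovi.

zasfovi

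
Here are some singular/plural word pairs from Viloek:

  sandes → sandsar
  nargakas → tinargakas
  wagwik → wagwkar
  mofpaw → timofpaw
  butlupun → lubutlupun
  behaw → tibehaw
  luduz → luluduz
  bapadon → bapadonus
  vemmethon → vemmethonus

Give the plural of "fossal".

tifossal

butlupun and bapadon both end in -n yet inflect differently (lubutlupun, bapadonus), so the final letter is not what conditions the rule; the last vowel is.
"fossal" has last vowel 'a'. The stems whose last vowel is 'a' (nargakas → tinargakas, mofpaw → timofpaw, behaw → tibehaw) add the prefix ti-.
The other patterns: stems whose last vowel is 'u' add the prefix lu-; stems whose last vowel is 'o' add -us; stems whose last vowel is 'e' or 'i' delete the last vowel and add -ar.
So fossal → tifossal.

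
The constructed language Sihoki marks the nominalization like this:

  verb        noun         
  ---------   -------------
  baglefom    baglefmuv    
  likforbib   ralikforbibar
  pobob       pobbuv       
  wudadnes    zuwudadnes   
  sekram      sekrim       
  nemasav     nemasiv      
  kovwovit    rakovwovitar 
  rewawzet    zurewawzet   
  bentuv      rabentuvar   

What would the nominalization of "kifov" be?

bentuv and nemasav both end in -v yet inflect differently (rabentuvar, nemasiv), so the final letter is not what conditions the rule; the last vowel is.
"kifov" has last vowel 'o'. The stems whose last vowel is 'o' (baglefom → baglefmuv, pobob → pobbuv) delete the last vowel and add -uv.
The other patterns: stems whose last vowel is 'i' or 'u' add ra- … -ar around the stem; stems whose last vowel is 'a' change the last vowel to 'i'; stems whose last vowel is 'e' add the prefix zu-.
So kifov → kifvuv.

kifvuv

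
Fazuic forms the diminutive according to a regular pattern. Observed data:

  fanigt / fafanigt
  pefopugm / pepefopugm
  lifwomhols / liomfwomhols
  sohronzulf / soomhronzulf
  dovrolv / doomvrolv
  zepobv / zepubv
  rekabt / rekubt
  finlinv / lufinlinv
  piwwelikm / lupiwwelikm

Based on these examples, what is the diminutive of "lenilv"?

leomnilv

dovrolv and zepobv both end in -v yet inflect differently (doomvrolv, zepubv), so the final letter is not what conditions the rule; the second-to-last letter is.
"lenilv" has second-to-last letter 'l'. The stems whose second-to-last letter is 'l' (lifwomhols → liomfwomhols, sohronzulf → soomhronzulf, dovrolv → doomvrolv) insert -om- after the first vowel.
The other patterns: stems whose second-to-last letter is 'g' repeat the first consonant+vowel as a prefix; stems whose second-to-last letter is 'b' change the last vowel to 'u'; stems whose second-to-last letter is 'k' or 'n' add the prefix lu-.
So lenilv → leomnilv.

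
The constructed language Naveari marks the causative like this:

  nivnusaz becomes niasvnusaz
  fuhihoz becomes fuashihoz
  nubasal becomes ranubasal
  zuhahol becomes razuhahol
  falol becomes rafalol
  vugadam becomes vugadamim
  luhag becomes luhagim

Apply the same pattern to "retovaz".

"retovaz" ends in -z. The stems ending in -z (nivnusaz → niasvnusaz, fuhihoz → fuashihoz) insert -as- after the first vowel.
So retovaz → reastovaz.

reastovaz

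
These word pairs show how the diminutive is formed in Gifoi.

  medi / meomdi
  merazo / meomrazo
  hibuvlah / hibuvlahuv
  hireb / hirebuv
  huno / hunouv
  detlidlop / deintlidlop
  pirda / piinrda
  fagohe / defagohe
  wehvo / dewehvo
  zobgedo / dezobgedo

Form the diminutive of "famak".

defamak

merazo and huno both end in -o yet inflect differently (meomrazo, hunouv), so the final letter is not what conditions the rule; the first letter is.
"famak" begins with f-. The one such stem in the data (fagohe → defagohe) adds the prefix de-, so the same rule applies.
The other patterns: stems beginning with m- insert -om- after the first vowel; stems beginning with h- add -uv; stems beginning with d- or p- insert -in- after the first vowel.
So famak → defamak.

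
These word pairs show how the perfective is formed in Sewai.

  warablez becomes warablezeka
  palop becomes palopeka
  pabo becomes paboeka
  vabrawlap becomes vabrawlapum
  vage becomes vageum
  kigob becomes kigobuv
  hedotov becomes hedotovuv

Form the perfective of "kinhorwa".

palop and vabrawlap both end in -p yet inflect differently (palopeka, vabrawlapum), so the final letter is not what conditions the rule; the first letter is.
"kinhorwa" begins with k-. The one such stem in the data (kigob → kigobuv) adds -uv, so the same rule applies.
So kinhorwa → kinhorwauv.

kinhorwauv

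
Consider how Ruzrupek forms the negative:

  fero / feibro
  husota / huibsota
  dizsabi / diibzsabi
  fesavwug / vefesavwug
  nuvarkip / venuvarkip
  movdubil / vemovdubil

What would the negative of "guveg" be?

veguveg

dizsabi and nuvarkip both have last vowel 'i' yet inflect differently (diibzsabi, venuvarkip), so the last vowel is not what conditions the rule; whether the stem ends in a vowel or a consonant is.
"guveg" ends in a consonant. The stems ending in a consonant (fesavwug → vefesavwug, nuvarkip → venuvarkip, movdubil → vemovdubil) add the prefix ve-.
So guveg → veguveg.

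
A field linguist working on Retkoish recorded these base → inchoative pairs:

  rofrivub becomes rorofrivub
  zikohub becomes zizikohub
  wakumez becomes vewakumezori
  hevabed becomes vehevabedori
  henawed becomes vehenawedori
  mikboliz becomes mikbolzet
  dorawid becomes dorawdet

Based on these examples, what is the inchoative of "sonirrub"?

sosonirrub

wakumez and mikboliz both end in -z yet inflect differently (vewakumezori, mikbolzet), so the final letter is not what conditions the rule; the last vowel is.
"sonirrub" has last vowel 'u'. The stems whose last vowel is 'u' (rofrivub → rorofrivub, zikohub → zizikohub) repeat the first consonant+vowel as a prefix.
The other patterns: stems whose last vowel is 'e' add ve- … -ori around the stem; stems whose last vowel is 'i' delete the last vowel and add -et.
So sonirrub → sosonirrub.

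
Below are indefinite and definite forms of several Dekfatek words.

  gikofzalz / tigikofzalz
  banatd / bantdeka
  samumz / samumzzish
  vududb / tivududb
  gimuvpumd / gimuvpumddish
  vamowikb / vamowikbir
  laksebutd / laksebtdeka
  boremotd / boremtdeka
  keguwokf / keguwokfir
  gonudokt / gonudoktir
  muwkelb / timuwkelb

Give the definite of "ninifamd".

"ninifamd" has second-to-last letter 'm'. The stems whose second-to-last letter is 'm' (gimuvpumd → gimuvpumddish, samumz → samumzzish) double the final consonant and add -ish.
So ninifamd → ninifamddish.

ninifamddish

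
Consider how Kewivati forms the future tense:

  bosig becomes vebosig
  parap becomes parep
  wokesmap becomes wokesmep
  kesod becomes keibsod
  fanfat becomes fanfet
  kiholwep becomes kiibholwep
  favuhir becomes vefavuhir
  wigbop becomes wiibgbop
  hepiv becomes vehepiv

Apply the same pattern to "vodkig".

vevodkig

parap and kiholwep both end in -p yet inflect differently (parep, kiibholwep), so the final letter is not what conditions the rule; the last vowel is.
"vodkig" has last vowel 'i'. The stems whose last vowel is 'i' (hepiv → vehepiv, favuhir → vefavuhir, bosig → vebosig) add the prefix ve-.
So vodkig → vevodkig.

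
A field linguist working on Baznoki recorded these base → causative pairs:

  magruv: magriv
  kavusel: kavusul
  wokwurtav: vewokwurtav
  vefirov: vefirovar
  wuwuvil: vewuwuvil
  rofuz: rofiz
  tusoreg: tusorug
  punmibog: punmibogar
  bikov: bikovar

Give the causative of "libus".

libis

wokwurtav and magruv both end in -v yet inflect differently (vewokwurtav, magriv), so the final letter is not what conditions the rule; the last vowel is.
"libus" has last vowel 'u'. The stems whose last vowel is 'u' (magruv → magriv, rofuz → rofiz) change the last vowel to 'i'.
The other patterns: stems whose last vowel is 'a' or 'i' add the prefix ve-; stems whose last vowel is 'e' change the last vowel to 'u'; stems whose last vowel is 'o' add -ar.
So libus → libis.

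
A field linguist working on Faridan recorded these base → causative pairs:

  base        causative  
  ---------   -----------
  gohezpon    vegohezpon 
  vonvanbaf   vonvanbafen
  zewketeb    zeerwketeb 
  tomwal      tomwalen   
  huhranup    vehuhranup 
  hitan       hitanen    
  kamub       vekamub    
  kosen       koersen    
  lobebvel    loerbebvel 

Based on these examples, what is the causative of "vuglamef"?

lobebvel and tomwal both end in -l yet inflect differently (loerbebvel, tomwalen), so the final letter is not what conditions the rule; the last vowel is.
"vuglamef" has last vowel 'e'. The stems whose last vowel is 'e' (zewketeb → zeerwketeb, lobebvel → loerbebvel, kosen → koersen) insert -er- after the first vowel.
The other patterns: stems whose last vowel is 'a' add -en; stems whose last vowel is 'o' or 'u' add the prefix ve-.
So vuglamef → vuerglamef.

vuerglamef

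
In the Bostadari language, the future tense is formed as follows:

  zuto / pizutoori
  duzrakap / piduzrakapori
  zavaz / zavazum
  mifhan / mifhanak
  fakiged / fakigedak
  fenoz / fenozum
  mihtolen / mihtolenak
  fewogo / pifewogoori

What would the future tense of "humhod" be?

humhodak

zavaz and duzrakap both have last vowel 'a' yet inflect differently (zavazum, piduzrakapori), so the last vowel is not what conditions the rule; the final letter is.
"humhod" ends in -d. The one such stem in the data (fakiged → fakigedak) adds -ak, so the same rule applies.
The other patterns: stems ending in -z add -um; stems ending in -o or -p add pi- … -ori around the stem.
So humhod → humhodak.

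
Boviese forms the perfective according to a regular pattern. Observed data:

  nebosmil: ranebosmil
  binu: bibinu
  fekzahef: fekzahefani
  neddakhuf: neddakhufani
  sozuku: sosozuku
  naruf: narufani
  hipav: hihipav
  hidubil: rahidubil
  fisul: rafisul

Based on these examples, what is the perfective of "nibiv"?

ninibiv

fisul and naruf both have last vowel 'u' yet inflect differently (rafisul, narufani), so the last vowel is not what conditions the rule; the final letter is.
"nibiv" ends in -v. The one such stem in the data (hipav → hihipav) repeats the first consonant+vowel as a prefix (as do binu, sozuku), so the same rule applies.
The other patterns: stems ending in -l add the prefix ra-; stems ending in -f add -ani.
So nibiv → ninibiv.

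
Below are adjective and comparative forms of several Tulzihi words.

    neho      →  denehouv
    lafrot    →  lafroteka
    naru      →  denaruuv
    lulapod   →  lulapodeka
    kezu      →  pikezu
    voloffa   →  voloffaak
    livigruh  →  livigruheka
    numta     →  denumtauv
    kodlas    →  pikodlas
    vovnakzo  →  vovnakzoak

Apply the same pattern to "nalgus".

denalgusuv

"nalgus" begins with n-. The stems beginning with n- (naru → denaruuv, neho → denehouv, numta → denumtauv) add de- … -uv around the stem.
So nalgus → denalgusuv.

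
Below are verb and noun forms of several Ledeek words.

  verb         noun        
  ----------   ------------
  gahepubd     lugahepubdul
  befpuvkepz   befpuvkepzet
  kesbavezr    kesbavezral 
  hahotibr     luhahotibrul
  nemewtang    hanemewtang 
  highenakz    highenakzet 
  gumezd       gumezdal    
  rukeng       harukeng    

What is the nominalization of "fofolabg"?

lufofolabgul

kesbavezr and hahotibr both end in -r yet inflect differently (kesbavezral, luhahotibrul), so the final letter is not what conditions the rule; the second-to-last letter is.
"fofolabg" has second-to-last letter 'b'. The stems whose second-to-last letter is 'b' (hahotibr → luhahotibrul, gahepubd → lugahepubdul) add lu- … -ul around the stem.
So fofolabg → lufofolabgul.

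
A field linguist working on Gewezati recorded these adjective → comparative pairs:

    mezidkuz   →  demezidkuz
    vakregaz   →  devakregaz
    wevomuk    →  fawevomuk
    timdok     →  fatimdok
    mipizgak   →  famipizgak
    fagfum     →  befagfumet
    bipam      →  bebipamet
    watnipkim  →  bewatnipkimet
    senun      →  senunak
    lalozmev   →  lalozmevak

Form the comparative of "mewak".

mezidkuz and wevomuk both have last vowel 'u' yet inflect differently (demezidkuz, fawevomuk), so the last vowel is not what conditions the rule; the final letter is.
"mewak" ends in -k. The stems ending in -k (wevomuk → fawevomuk, timdok → fatimdok, mipizgak → famipizgak) add the prefix fa-.
The other patterns: stems ending in -z add the prefix de-; stems ending in -m add be- … -et around the stem; stems ending in -n or -v add -ak.
So mewak → famewak.

famewak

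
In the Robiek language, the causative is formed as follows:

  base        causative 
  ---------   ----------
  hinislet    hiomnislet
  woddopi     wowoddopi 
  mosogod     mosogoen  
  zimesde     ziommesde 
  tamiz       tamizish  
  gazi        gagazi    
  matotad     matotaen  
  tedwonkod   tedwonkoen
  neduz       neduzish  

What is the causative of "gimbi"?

gigimbi

gazi and tamiz both have last vowel 'i' yet inflect differently (gagazi, tamizish), so the last vowel is not what conditions the rule; the final letter is.
"gimbi" ends in -i. The stems ending in -i (gazi → gagazi, woddopi → wowoddopi) repeat the first consonant+vowel as a prefix.
The other patterns: stems ending in -d drop the final letter and add -en; stems ending in -z add -ish; stems ending in -e or -t insert -om- after the first vowel.
So gimbi → gigimbi.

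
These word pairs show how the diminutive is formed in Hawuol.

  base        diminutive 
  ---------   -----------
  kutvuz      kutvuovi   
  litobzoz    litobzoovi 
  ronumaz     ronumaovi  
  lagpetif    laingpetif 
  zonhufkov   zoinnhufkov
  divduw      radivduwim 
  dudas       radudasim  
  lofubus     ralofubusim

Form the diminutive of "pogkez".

litobzoz and zonhufkov both have last vowel 'o' yet inflect differently (litobzoovi, zoinnhufkov), so the last vowel is not what conditions the rule; the final letter is.
"pogkez" ends in -z. The stems ending in -z (kutvuz → kutvuovi, litobzoz → litobzoovi, ronumaz → ronumaovi) drop the final letter and add -ovi.
So pogkez → pogkeovi.

pogkeovi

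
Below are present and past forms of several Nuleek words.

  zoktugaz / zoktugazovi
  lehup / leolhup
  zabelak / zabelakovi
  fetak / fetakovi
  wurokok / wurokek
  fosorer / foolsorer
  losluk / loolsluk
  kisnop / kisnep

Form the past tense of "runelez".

ruolnelez

fetak and wurokok both end in -k yet inflect differently (fetakovi, wurokek), so the final letter is not what conditions the rule; the last vowel is.
"runelez" has last vowel 'e'. The one such stem in the data (fosorer → foolsorer) inserts -ol- after the first vowel (as do losluk, lehup), so the same rule applies.
So runelez → ruolnelez.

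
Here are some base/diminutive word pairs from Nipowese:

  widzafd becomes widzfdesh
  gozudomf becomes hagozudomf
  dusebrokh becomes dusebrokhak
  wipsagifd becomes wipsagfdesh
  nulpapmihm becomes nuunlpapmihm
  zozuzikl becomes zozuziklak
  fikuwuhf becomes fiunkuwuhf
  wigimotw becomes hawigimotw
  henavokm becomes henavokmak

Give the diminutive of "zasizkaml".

hazasizkaml

nulpapmihm and henavokm both end in -m yet inflect differently (nuunlpapmihm, henavokmak), so the final letter is not what conditions the rule; the second-to-last letter is.
"zasizkaml" has second-to-last letter 'm'. The one such stem in the data (gozudomf → hagozudomf) adds the prefix ha-, so the same rule applies.
The other patterns: stems whose second-to-last letter is 'h' insert -un- after the first vowel; stems whose second-to-last letter is 'k' add -ak; stems whose second-to-last letter is 'f' delete the last vowel and add -esh.
So zasizkaml → hazasizkaml.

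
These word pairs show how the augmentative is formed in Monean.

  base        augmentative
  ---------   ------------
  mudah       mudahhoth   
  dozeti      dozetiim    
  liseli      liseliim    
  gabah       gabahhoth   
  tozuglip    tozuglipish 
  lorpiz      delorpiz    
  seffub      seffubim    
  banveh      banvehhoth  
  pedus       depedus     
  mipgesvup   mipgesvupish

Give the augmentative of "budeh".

budehhoth

dozeti and tozuglip both have last vowel 'i' yet inflect differently (dozetiim, tozuglipish), so the last vowel is not what conditions the rule; the final letter is.
"budeh" ends in -h. The stems ending in -h (mudah → mudahhoth, banveh → banvehhoth, gabah → gabahhoth) double the final consonant and add -oth.
The other patterns: stems ending in -b or -i add -im; stems ending in -p add -ish; stems ending in -s or -z add the prefix de-.
So budeh → budehhoth.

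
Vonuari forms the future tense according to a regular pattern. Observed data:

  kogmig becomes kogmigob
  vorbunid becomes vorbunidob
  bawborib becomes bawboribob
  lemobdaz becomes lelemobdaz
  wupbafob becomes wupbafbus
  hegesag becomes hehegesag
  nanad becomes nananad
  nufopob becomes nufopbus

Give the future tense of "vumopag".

kogmig and hegesag both end in -g yet inflect differently (kogmigob, hehegesag), so the final letter is not what conditions the rule; the last vowel is.
"vumopag" has last vowel 'a'. The stems whose last vowel is 'a' (hegesag → hehegesag, nanad → nananad, lemobdaz → lelemobdaz) repeat the first consonant+vowel as a prefix.
So vumopag → vuvumopag.

vuvumopag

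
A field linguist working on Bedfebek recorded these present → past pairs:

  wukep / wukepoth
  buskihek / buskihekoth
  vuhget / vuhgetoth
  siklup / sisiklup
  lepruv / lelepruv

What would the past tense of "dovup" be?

"dovup" has last vowel 'u'. The stems whose last vowel is 'u' (siklup → sisiklup, lepruv → lelepruv) repeat the first consonant+vowel as a prefix.
So dovup → dodovup.

dodovup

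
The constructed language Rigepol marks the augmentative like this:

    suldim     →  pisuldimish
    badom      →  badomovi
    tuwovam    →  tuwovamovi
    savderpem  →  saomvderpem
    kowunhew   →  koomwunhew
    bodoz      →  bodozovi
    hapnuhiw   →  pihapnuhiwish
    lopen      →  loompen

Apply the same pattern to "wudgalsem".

hapnuhiw and kowunhew both end in -w yet inflect differently (pihapnuhiwish, koomwunhew), so the final letter is not what conditions the rule; the last vowel is.
"wudgalsem" has last vowel 'e'. The stems whose last vowel is 'e' (kowunhew → koomwunhew, savderpem → saomvderpem, lopen → loompen) insert -om- after the first vowel.
So wudgalsem → wuomdgalsem.

wuomdgalsem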